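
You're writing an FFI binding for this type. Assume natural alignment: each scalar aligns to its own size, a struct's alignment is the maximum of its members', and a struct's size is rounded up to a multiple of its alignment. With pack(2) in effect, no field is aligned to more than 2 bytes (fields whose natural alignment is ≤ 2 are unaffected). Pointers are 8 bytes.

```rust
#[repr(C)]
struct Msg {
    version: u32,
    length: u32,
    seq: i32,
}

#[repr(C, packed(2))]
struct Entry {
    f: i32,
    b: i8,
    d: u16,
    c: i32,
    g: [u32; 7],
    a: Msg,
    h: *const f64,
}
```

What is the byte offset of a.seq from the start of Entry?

48

Msg: version at 0 (size 4, align 4) → ends 4; length at 4 (size 4, align 4) → ends 8; seq at 8 (size 4, align 4) → ends 12; total 12 bytes, alignment 4
f at 0 (size 4, align 2) → ends 4
b at 4 (size 1, align 1) → ends 5
pad 1 to align 2 for d
d at 6 (size 2, align 2) → ends 8
c at 8 (size 4, align 2) → ends 12
g at 12 (size 28, align 2) → ends 40
a at 40 (size 12, align 2) → ends 52
within Msg: seq at 8
40 + 8 = 48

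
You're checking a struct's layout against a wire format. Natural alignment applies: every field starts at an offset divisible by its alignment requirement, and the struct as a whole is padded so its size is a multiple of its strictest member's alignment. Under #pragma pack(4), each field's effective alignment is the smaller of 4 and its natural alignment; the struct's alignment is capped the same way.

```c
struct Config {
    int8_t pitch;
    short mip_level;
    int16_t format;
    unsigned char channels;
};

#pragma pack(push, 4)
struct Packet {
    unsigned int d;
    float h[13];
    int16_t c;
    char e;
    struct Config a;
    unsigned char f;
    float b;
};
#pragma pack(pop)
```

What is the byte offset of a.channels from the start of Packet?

66

Config: pitch at 0 (size 1, align 1) → ends 1; pad 1 to align 2 for mip_level; mip_level at 2 (size 2, align 2) → ends 4; format at 4 (size 2, align 2) → ends 6; channels at 6 (size 1, align 1) → ends 7; tail pad 1 to reach multiple of 2; total 8 bytes, alignment 2
d at 0 (size 4, align 4) → ends 4
h at 4 (size 52, align 4) → ends 56
c at 56 (size 2, align 2) → ends 58
e at 58 (size 1, align 1) → ends 59
pad 1 to align 2 for a
a at 60 (size 8, align 2) → ends 68
within Config: channels at 6
60 + 6 = 66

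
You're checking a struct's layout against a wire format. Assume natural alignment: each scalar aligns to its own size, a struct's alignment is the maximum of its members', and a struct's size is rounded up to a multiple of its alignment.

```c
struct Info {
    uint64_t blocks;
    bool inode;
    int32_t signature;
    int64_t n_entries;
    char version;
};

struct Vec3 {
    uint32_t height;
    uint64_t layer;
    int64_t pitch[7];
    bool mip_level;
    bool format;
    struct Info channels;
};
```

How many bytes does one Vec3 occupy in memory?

Info: blocks at 0 (size 8, align 8) → ends 8; inode at 8 (size 1, align 1) → ends 9; pad 3 to align 4 for signature; signature at 12 (size 4, align 4) → ends 16; n_entries at 16 (size 8, align 8) → ends 24; version at 24 (size 1, align 1) → ends 25; tail pad 7 to reach multiple of 8; total 32 bytes, alignment 8
height at 0 (size 4, align 4) → ends 4
pad 4 to align 8 for layer
layer at 8 (size 8, align 8) → ends 16
pitch at 16 (size 56, align 8) → ends 72
mip_level at 72 (size 1, align 1) → ends 73
format at 73 (size 1, align 1) → ends 74
pad 6 to align 8 for channels
channels at 80 (size 32, align 8) → ends 112
total 112 bytes, alignment 8

112 bytes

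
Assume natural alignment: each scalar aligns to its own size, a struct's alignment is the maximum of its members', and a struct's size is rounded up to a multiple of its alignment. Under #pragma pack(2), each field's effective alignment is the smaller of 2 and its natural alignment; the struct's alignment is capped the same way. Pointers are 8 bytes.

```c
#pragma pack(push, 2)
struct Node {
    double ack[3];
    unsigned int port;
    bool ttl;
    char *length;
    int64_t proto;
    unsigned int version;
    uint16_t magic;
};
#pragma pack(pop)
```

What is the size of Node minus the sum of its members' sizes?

@0: ack [24B, align 2] → 24
@24: port [4B, align 2] → 28
@28: ttl [1B, align 1] → 29
+1 pad (align 2)
@30: length [8B, align 2] → 38
@38: proto [8B, align 2] → 46
@46: version [4B, align 2] → 50
@50: magic [2B, align 2] → 52
size 52, align 2
data bytes 51, size 52 → padding 1

1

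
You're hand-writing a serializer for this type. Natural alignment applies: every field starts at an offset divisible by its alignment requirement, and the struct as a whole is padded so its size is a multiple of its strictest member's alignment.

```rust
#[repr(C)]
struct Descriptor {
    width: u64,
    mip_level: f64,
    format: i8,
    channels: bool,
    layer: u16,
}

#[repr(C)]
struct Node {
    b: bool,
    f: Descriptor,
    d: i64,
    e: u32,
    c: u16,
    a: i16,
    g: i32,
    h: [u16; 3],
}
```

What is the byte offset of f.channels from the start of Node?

Descriptor: width at 0 (size 8, align 8) → ends 8; mip_level at 8 (size 8, align 8) → ends 16; format at 16 (size 1, align 1) → ends 17; channels at 17 (size 1, align 1) → ends 18; layer at 18 (size 2, align 2) → ends 20; tail pad 4 to reach multiple of 8; total 24 bytes, alignment 8
b at 0 (size 1, align 1) → ends 1
pad 7 to align 8 for f
f at 8 (size 24, align 8) → ends 32
within Descriptor: channels at 17
8 + 17 = 25

25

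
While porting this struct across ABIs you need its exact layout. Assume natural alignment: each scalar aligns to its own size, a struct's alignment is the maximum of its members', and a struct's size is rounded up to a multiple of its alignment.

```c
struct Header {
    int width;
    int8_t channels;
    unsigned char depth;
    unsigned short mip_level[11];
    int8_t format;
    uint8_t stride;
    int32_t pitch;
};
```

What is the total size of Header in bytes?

width at 0 (size 4, align 4) → ends 4
channels at 4 (size 1, align 1) → ends 5
depth at 5 (size 1, align 1) → ends 6
mip_level at 6 (size 22, align 2) → ends 28
format at 28 (size 1, align 1) → ends 29
stride at 29 (size 1, align 1) → ends 30
pad 2 to align 4 for pitch
pitch at 32 (size 4, align 4) → ends 36
total 36 bytes, alignment 4

36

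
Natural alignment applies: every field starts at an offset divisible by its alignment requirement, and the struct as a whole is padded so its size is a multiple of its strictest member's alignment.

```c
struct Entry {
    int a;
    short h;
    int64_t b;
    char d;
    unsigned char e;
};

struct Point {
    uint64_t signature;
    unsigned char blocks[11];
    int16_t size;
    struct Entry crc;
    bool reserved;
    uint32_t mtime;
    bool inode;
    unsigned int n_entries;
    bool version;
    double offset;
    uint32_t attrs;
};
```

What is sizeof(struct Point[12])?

Entry: a at 0 (size 4, align 4) → ends 4; h at 4 (size 2, align 2) → ends 6; pad 2 to align 8 for b; b at 8 (size 8, align 8) → ends 16; d at 16 (size 1, align 1) → ends 17; e at 17 (size 1, align 1) → ends 18; tail pad 6 to reach multiple of 8; total 24 bytes, alignment 8
signature at 0 (size 8, align 8) → ends 8
blocks at 8 (size 11, align 1) → ends 19
pad 1 to align 2 for size
size at 20 (size 2, align 2) → ends 22
pad 2 to align 8 for crc
crc at 24 (size 24, align 8) → ends 48
reserved at 48 (size 1, align 1) → ends 49
pad 3 to align 4 for mtime
mtime at 52 (size 4, align 4) → ends 56
inode at 56 (size 1, align 1) → ends 57
pad 3 to align 4 for n_entries
n_entries at 60 (size 4, align 4) → ends 64
version at 64 (size 1, align 1) → ends 65
pad 7 to align 8 for offset
offset at 72 (size 8, align 8) → ends 80
attrs at 80 (size 4, align 4) → ends 84
tail pad 4 to reach multiple of 8
total 88 bytes, alignment 8
array of 12: 12 × 88 = 1056

1056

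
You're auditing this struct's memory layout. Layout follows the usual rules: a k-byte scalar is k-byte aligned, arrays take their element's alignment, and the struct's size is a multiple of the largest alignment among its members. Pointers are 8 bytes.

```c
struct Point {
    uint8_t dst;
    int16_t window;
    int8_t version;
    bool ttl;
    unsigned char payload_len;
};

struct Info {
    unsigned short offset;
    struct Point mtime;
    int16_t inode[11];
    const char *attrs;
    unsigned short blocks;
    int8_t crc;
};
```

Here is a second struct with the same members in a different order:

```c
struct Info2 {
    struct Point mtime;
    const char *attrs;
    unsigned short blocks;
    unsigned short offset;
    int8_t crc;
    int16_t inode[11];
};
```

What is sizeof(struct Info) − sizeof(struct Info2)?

0

Point: @0: dst [1B, align 1] → 1; +1 pad (align 2); @2: window [2B, align 2] → 4; @4: version [1B, align 1] → 5; @5: ttl [1B, align 1] → 6; @6: payload_len [1B, align 1] → 7; +1 tail pad (align 2); size 8, align 2
@0: offset [2B, align 2] → 2
@2: mtime [8B, align 2] → 10
@10: inode [22B, align 2] → 32
@32: attrs [8B, align 8] → 40
@40: blocks [2B, align 2] → 42
@42: crc [1B, align 1] → 43
+5 tail pad (align 8)
size 48, align 8
— Info2 —
@0: mtime [8B, align 2] → 8
@8: attrs [8B, align 8] → 16
@16: blocks [2B, align 2] → 18
@18: offset [2B, align 2] → 20
@20: crc [1B, align 1] → 21
+1 pad (align 2)
@22: inode [22B, align 2] → 44
+4 tail pad (align 8)
size 48, align 8
48 − 48 = 0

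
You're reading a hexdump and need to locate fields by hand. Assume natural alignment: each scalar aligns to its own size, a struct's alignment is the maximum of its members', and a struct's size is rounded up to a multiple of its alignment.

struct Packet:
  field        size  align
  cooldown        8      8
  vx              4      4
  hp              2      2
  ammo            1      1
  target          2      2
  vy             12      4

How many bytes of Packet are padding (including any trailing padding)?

@0: cooldown [8B, align 8] → 8
@8: vx [4B, align 4] → 12
@12: hp [2B, align 2] → 14
@14: ammo [1B, align 1] → 15
+1 pad (align 2)
@16: target [2B, align 2] → 18
+2 pad (align 4)
@20: vy [12B, align 4] → 32
size 32, align 8
data bytes 29, size 32 → padding 3

3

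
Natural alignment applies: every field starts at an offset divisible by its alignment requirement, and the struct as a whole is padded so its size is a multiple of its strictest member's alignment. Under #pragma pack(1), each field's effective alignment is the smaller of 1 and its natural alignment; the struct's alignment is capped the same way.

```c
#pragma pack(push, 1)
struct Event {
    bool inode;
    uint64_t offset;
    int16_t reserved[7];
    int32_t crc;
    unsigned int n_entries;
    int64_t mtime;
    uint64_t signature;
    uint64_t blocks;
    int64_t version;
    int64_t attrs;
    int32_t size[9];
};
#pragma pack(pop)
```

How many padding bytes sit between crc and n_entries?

0

@0: inode [1B, align 1] → 1
@1: offset [8B, align 1] → 9
@9: reserved [14B, align 1] → 23
@23: crc [4B, align 1] → 27
@27: n_entries [4B, align 1] → 31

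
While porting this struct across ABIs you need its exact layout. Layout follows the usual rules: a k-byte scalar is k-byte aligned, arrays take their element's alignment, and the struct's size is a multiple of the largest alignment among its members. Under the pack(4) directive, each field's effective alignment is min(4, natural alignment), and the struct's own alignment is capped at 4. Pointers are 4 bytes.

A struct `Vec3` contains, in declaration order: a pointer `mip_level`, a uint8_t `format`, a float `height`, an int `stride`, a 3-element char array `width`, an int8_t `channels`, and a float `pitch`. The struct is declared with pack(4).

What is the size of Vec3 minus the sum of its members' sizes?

0..4  mip_level  (4B, 4-aligned)
4..5  format  (1B, 1-aligned)
5..8  -- padding (3B)
8..12  height  (4B, 4-aligned)
12..16  stride  (4B, 4-aligned)
16..19  width  (3B, 1-aligned)
19..20  channels  (1B, 1-aligned)
20..24  pitch  (4B, 4-aligned)
sizeof = 24, alignof = 4
data bytes 21, size 24 → padding 3

3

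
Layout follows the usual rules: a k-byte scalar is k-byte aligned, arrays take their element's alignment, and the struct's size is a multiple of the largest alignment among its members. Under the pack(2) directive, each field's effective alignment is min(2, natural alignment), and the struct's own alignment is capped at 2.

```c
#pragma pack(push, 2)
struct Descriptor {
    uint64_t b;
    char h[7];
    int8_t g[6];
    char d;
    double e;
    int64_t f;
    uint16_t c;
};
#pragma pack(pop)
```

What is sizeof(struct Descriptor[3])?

b at 0 (size 8, align 2) → ends 8
h at 8 (size 7, align 1) → ends 15
g at 15 (size 6, align 1) → ends 21
d at 21 (size 1, align 1) → ends 22
e at 22 (size 8, align 2) → ends 30
f at 30 (size 8, align 2) → ends 38
c at 38 (size 2, align 2) → ends 40
total 40 bytes, alignment 2
array of 3: 3 × 40 = 120

120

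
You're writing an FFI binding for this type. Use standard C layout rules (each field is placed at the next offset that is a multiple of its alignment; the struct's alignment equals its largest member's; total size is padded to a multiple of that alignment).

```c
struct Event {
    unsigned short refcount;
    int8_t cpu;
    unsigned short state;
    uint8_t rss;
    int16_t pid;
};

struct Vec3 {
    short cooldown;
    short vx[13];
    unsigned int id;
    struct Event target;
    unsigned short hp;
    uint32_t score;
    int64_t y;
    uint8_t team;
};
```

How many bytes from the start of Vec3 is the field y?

Event: @0: refcount [2B, align 2] → 2; @2: cpu [1B, align 1] → 3; +1 pad (align 2); @4: state [2B, align 2] → 6; @6: rss [1B, align 1] → 7; +1 pad (align 2); @8: pid [2B, align 2] → 10; size 10, align 2
@0: cooldown [2B, align 2] → 2
@2: vx [26B, align 2] → 28
@28: id [4B, align 4] → 32
@32: target [10B, align 2] → 42
@42: hp [2B, align 2] → 44
@44: score [4B, align 4] → 48
@48: y [8B, align 8] → 56

48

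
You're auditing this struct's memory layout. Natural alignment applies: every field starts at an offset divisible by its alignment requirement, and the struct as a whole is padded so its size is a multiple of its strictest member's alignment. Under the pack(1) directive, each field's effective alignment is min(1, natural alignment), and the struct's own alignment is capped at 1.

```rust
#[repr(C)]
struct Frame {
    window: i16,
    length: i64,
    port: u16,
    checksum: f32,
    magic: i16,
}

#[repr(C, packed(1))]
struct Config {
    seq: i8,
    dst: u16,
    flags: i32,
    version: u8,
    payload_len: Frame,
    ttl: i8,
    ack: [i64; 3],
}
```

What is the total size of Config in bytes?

Frame: 0..2  window  (2B, 2-aligned); 2..8  -- padding (6B); 8..16  length  (8B, 8-aligned); 16..18  port  (2B, 2-aligned); 18..20  -- padding (2B); 20..24  checksum  (4B, 4-aligned); 24..26  magic  (2B, 2-aligned); 26..32  -- tail padding (6B); sizeof = 32, alignof = 8
0..1  seq  (1B, 1-aligned)
1..3  dst  (2B, 1-aligned)
3..7  flags  (4B, 1-aligned)
7..8  version  (1B, 1-aligned)
8..40  payload_len  (32B, 1-aligned)
40..41  ttl  (1B, 1-aligned)
41..65  ack  (24B, 1-aligned)
sizeof = 65, alignof = 1

65 bytes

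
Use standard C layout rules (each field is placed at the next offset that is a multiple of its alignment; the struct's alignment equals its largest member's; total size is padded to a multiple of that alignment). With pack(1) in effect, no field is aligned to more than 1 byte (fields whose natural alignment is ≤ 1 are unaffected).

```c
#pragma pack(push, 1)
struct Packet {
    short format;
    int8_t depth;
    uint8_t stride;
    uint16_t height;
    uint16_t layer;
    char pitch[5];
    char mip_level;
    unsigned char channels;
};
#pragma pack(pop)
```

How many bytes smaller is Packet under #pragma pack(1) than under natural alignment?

natural layout:
  0..2  format  (2B, 2-aligned)
  2..3  depth  (1B, 1-aligned)
  3..4  stride  (1B, 1-aligned)
  4..6  height  (2B, 2-aligned)
  6..8  layer  (2B, 2-aligned)
  8..13  pitch  (5B, 1-aligned)
  13..14  mip_level  (1B, 1-aligned)
  14..15  channels  (1B, 1-aligned)
  15..16  -- tail padding (1B)
  sizeof = 16, alignof = 2
packed(1) layout:
  0..2  format  (2B, 1-aligned)
  2..3  depth  (1B, 1-aligned)
  3..4  stride  (1B, 1-aligned)
  4..6  height  (2B, 1-aligned)
  6..8  layer  (2B, 1-aligned)
  8..13  pitch  (5B, 1-aligned)
  13..14  mip_level  (1B, 1-aligned)
  14..15  channels  (1B, 1-aligned)
  sizeof = 15, alignof = 1
16 − 15 = 1

1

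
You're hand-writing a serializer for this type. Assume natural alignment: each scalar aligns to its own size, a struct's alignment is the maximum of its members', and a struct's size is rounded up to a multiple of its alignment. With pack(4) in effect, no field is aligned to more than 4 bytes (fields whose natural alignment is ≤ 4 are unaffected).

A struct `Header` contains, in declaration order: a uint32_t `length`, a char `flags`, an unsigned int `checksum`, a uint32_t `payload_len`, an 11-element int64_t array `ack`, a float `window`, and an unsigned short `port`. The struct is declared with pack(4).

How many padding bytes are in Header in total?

@0: length [4B, align 4] → 4
@4: flags [1B, align 1] → 5
+3 pad (align 4)
@8: checksum [4B, align 4] → 12
@12: payload_len [4B, align 4] → 16
@16: ack [88B, align 4] → 104
@104: window [4B, align 4] → 108
@108: port [2B, align 2] → 110
+2 tail pad (align 4)
size 112, align 4
data bytes 107, size 112 → padding 5

5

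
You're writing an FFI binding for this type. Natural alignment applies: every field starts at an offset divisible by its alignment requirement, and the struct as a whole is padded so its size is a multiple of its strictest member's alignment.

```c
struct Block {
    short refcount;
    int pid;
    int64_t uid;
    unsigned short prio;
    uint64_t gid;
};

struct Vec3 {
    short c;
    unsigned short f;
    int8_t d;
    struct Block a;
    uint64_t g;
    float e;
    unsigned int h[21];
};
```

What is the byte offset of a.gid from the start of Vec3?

Block: refcount at 0 (size 2, align 2) → ends 2; pad 2 to align 4 for pid; pid at 4 (size 4, align 4) → ends 8; uid at 8 (size 8, align 8) → ends 16; prio at 16 (size 2, align 2) → ends 18; pad 6 to align 8 for gid; gid at 24 (size 8, align 8) → ends 32; total 32 bytes, alignment 8
c at 0 (size 2, align 2) → ends 2
f at 2 (size 2, align 2) → ends 4
d at 4 (size 1, align 1) → ends 5
pad 3 to align 8 for a
a at 8 (size 32, align 8) → ends 40
within Block: gid at 24
8 + 24 = 32

32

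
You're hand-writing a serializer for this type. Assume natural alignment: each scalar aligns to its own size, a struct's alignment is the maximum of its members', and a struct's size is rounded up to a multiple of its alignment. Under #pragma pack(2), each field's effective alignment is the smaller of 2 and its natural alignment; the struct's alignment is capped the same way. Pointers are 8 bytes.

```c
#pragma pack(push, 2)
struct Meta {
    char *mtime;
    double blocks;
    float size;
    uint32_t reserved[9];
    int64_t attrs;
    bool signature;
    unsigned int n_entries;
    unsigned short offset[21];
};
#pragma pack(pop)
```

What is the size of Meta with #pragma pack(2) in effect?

112

@0: mtime [8B, align 2] → 8
@8: blocks [8B, align 2] → 16
@16: size [4B, align 2] → 20
@20: reserved [36B, align 2] → 56
@56: attrs [8B, align 2] → 64
@64: signature [1B, align 1] → 65
+1 pad (align 2)
@66: n_entries [4B, align 2] → 70
@70: offset [42B, align 2] → 112
size 112, align 2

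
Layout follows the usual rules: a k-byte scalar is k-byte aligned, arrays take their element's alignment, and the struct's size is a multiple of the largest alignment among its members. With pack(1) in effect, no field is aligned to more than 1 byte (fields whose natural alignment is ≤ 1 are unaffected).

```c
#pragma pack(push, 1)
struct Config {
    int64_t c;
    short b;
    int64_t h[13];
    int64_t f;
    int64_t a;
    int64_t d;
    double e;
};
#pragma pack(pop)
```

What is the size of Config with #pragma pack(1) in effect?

0..8  c  (8B, 1-aligned)
8..10  b  (2B, 1-aligned)
10..114  h  (104B, 1-aligned)
114..122  f  (8B, 1-aligned)
122..130  a  (8B, 1-aligned)
130..138  d  (8B, 1-aligned)
138..146  e  (8B, 1-aligned)
sizeof = 146, alignof = 1

146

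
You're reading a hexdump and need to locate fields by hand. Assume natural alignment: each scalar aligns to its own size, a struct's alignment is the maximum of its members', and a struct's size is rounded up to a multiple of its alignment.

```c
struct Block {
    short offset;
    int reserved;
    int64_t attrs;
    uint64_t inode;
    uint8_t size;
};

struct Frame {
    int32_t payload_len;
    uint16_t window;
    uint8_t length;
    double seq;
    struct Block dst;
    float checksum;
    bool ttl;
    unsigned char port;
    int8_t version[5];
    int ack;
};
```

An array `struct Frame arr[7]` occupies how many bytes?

448

Block: 0..2  offset  (2B, 2-aligned); 2..4  -- padding (2B); 4..8  reserved  (4B, 4-aligned); 8..16  attrs  (8B, 8-aligned); 16..24  inode  (8B, 8-aligned); 24..25  size  (1B, 1-aligned); 25..32  -- tail padding (7B); sizeof = 32, alignof = 8
0..4  payload_len  (4B, 4-aligned)
4..6  window  (2B, 2-aligned)
6..7  length  (1B, 1-aligned)
7..8  -- padding (1B)
8..16  seq  (8B, 8-aligned)
16..48  dst  (32B, 8-aligned)
48..52  checksum  (4B, 4-aligned)
52..53  ttl  (1B, 1-aligned)
53..54  port  (1B, 1-aligned)
54..59  version  (5B, 1-aligned)
59..60  -- padding (1B)
60..64  ack  (4B, 4-aligned)
sizeof = 64, alignof = 8
array of 7: 7 × 64 = 448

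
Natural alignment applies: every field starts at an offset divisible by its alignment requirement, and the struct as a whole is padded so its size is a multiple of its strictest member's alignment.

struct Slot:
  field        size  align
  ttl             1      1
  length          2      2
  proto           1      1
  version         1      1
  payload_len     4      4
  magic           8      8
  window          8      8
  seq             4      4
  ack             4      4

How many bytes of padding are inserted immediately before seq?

ttl at 0 (size 1, align 1) → ends 1
pad 1 to align 2 for length
length at 2 (size 2, align 2) → ends 4
proto at 4 (size 1, align 1) → ends 5
version at 5 (size 1, align 1) → ends 6
pad 2 to align 4 for payload_len
payload_len at 8 (size 4, align 4) → ends 12
pad 4 to align 8 for magic
magic at 16 (size 8, align 8) → ends 24
window at 24 (size 8, align 8) → ends 32
seq at 32 (size 4, align 4) → ends 36

0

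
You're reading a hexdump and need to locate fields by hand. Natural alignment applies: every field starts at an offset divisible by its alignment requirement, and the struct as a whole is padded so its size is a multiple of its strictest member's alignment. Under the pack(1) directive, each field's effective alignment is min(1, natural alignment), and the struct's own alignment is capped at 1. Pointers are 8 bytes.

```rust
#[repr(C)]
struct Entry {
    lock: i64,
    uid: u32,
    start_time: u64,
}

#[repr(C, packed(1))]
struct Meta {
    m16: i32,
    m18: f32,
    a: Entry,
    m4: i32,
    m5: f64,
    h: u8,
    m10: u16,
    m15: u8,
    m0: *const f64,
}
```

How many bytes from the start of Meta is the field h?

Entry: @0: lock [8B, align 8] → 8; @8: uid [4B, align 4] → 12; +4 pad (align 8); @16: start_time [8B, align 8] → 24; size 24, align 8
@0: m16 [4B, align 1] → 4
@4: m18 [4B, align 1] → 8
@8: a [24B, align 1] → 32
@32: m4 [4B, align 1] → 36
@36: m5 [8B, align 1] → 44
@44: h [1B, align 1] → 45

44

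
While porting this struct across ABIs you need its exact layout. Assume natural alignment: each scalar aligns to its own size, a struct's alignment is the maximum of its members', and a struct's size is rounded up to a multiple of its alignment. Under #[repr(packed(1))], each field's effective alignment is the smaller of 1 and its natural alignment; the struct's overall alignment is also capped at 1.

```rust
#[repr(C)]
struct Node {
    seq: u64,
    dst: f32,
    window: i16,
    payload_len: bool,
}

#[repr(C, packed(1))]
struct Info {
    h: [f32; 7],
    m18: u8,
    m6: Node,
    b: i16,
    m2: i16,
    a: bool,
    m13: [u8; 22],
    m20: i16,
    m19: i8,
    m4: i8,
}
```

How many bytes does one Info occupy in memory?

76 bytes

Node: @0: seq [8B, align 8] → 8; @8: dst [4B, align 4] → 12; @12: window [2B, align 2] → 14; @14: payload_len [1B, align 1] → 15; +1 tail pad (align 8); size 16, align 8
@0: h [28B, align 1] → 28
@28: m18 [1B, align 1] → 29
@29: m6 [16B, align 1] → 45
@45: b [2B, align 1] → 47
@47: m2 [2B, align 1] → 49
@49: a [1B, align 1] → 50
@50: m13 [22B, align 1] → 72
@72: m20 [2B, align 1] → 74
@74: m19 [1B, align 1] → 75
@75: m4 [1B, align 1] → 76
size 76, align 1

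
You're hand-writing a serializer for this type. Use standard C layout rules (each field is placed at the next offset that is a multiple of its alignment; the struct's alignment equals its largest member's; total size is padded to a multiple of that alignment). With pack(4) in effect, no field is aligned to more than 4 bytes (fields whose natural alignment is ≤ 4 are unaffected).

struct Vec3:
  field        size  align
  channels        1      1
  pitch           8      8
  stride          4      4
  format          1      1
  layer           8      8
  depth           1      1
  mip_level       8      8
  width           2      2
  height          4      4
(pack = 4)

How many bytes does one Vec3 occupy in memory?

channels at 0 (size 1, align 1) → ends 1
pad 3 to align 4 for pitch
pitch at 4 (size 8, align 4) → ends 12
stride at 12 (size 4, align 4) → ends 16
format at 16 (size 1, align 1) → ends 17
pad 3 to align 4 for layer
layer at 20 (size 8, align 4) → ends 28
depth at 28 (size 1, align 1) → ends 29
pad 3 to align 4 for mip_level
mip_level at 32 (size 8, align 4) → ends 40
width at 40 (size 2, align 2) → ends 42
pad 2 to align 4 for height
height at 44 (size 4, align 4) → ends 48
total 48 bytes, alignment 4

48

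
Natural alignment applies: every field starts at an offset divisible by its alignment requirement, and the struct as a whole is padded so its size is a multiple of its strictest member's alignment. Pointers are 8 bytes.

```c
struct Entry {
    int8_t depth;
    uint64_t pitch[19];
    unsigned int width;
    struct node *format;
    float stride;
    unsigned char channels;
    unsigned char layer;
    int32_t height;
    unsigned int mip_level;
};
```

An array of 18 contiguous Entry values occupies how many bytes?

3456

@0: depth [1B, align 1] → 1
+7 pad (align 8)
@8: pitch [152B, align 8] → 160
@160: width [4B, align 4] → 164
+4 pad (align 8)
@168: format [8B, align 8] → 176
@176: stride [4B, align 4] → 180
@180: channels [1B, align 1] → 181
@181: layer [1B, align 1] → 182
+2 pad (align 4)
@184: height [4B, align 4] → 188
@188: mip_level [4B, align 4] → 192
size 192, align 8
array of 18: 18 × 192 = 3456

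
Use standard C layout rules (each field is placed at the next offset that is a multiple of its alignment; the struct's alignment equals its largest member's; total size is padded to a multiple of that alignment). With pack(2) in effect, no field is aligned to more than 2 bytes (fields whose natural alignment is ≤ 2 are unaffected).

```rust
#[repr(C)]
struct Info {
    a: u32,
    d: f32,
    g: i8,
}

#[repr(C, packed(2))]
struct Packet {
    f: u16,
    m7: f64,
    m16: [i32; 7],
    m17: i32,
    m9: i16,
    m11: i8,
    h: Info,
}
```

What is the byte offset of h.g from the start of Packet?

54

Info: 0..4  a  (4B, 4-aligned); 4..8  d  (4B, 4-aligned); 8..9  g  (1B, 1-aligned); 9..12  -- tail padding (3B); sizeof = 12, alignof = 4
0..2  f  (2B, 2-aligned)
2..10  m7  (8B, 2-aligned)
10..38  m16  (28B, 2-aligned)
38..42  m17  (4B, 2-aligned)
42..44  m9  (2B, 2-aligned)
44..45  m11  (1B, 1-aligned)
45..46  -- padding (1B)
46..58  h  (12B, 2-aligned)
within Info: g at 8
46 + 8 = 54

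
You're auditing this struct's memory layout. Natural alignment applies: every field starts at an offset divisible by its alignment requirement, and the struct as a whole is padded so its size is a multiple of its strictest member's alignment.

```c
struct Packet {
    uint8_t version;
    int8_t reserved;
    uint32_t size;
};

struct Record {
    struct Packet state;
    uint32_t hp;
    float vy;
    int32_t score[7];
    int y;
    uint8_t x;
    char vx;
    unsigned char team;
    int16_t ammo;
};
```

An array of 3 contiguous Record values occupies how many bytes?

168

Packet: version at 0 (size 1, align 1) → ends 1; reserved at 1 (size 1, align 1) → ends 2; pad 2 to align 4 for size; size at 4 (size 4, align 4) → ends 8; total 8 bytes, alignment 4
state at 0 (size 8, align 4) → ends 8
hp at 8 (size 4, align 4) → ends 12
vy at 12 (size 4, align 4) → ends 16
score at 16 (size 28, align 4) → ends 44
y at 44 (size 4, align 4) → ends 48
x at 48 (size 1, align 1) → ends 49
vx at 49 (size 1, align 1) → ends 50
team at 50 (size 1, align 1) → ends 51
pad 1 to align 2 for ammo
ammo at 52 (size 2, align 2) → ends 54
tail pad 2 to reach multiple of 4
total 56 bytes, alignment 4
array of 3: 3 × 56 = 168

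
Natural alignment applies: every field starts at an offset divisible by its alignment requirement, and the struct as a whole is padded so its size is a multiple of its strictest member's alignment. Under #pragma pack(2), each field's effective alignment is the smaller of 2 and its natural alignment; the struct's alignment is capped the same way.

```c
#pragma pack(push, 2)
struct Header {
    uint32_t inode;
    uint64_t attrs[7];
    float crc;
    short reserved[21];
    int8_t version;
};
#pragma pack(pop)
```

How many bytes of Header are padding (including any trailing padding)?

@0: inode [4B, align 2] → 4
@4: attrs [56B, align 2] → 60
@60: crc [4B, align 2] → 64
@64: reserved [42B, align 2] → 106
@106: version [1B, align 1] → 107
+1 tail pad (align 2)
size 108, align 2
data bytes 107, size 108 → padding 1

1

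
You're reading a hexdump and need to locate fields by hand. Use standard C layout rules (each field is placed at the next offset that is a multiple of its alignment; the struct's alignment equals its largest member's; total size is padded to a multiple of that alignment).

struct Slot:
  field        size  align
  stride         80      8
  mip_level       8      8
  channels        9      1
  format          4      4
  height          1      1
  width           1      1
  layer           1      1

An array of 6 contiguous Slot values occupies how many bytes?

672

0..80  stride  (80B, 8-aligned)
80..88  mip_level  (8B, 8-aligned)
88..97  channels  (9B, 1-aligned)
97..100  -- padding (3B)
100..104  format  (4B, 4-aligned)
104..105  height  (1B, 1-aligned)
105..106  width  (1B, 1-aligned)
106..107  layer  (1B, 1-aligned)
107..112  -- tail padding (5B)
sizeof = 112, alignof = 8
array of 6: 6 × 112 = 672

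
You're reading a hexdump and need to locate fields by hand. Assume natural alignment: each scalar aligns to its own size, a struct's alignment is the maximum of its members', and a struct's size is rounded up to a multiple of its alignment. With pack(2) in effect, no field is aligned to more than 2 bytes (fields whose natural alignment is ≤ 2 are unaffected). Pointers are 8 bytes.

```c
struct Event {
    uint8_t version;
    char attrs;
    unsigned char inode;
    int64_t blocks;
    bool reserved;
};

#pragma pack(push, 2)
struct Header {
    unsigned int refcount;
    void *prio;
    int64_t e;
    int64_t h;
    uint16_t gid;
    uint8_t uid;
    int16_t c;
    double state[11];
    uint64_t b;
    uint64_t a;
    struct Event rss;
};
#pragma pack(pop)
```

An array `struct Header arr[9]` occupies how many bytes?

1458

Event: @0: version [1B, align 1] → 1; @1: attrs [1B, align 1] → 2; @2: inode [1B, align 1] → 3; +5 pad (align 8); @8: blocks [8B, align 8] → 16; @16: reserved [1B, align 1] → 17; +7 tail pad (align 8); size 24, align 8
@0: refcount [4B, align 2] → 4
@4: prio [8B, align 2] → 12
@12: e [8B, align 2] → 20
@20: h [8B, align 2] → 28
@28: gid [2B, align 2] → 30
@30: uid [1B, align 1] → 31
+1 pad (align 2)
@32: c [2B, align 2] → 34
@34: state [88B, align 2] → 122
@122: b [8B, align 2] → 130
@130: a [8B, align 2] → 138
@138: rss [24B, align 2] → 162
size 162, align 2
array of 9: 9 × 162 = 1458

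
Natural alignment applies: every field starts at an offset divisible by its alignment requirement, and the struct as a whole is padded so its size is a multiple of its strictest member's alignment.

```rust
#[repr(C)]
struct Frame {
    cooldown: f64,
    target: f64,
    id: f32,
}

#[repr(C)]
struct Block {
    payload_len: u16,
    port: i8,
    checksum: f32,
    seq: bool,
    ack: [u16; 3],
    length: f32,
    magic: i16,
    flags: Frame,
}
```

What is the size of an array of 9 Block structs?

Frame: @0: cooldown [8B, align 8] → 8; @8: target [8B, align 8] → 16; @16: id [4B, align 4] → 20; +4 tail pad (align 8); size 24, align 8
@0: payload_len [2B, align 2] → 2
@2: port [1B, align 1] → 3
+1 pad (align 4)
@4: checksum [4B, align 4] → 8
@8: seq [1B, align 1] → 9
+1 pad (align 2)
@10: ack [6B, align 2] → 16
@16: length [4B, align 4] → 20
@20: magic [2B, align 2] → 22
+2 pad (align 8)
@24: flags [24B, align 8] → 48
size 48, align 8
array of 9: 9 × 48 = 432

432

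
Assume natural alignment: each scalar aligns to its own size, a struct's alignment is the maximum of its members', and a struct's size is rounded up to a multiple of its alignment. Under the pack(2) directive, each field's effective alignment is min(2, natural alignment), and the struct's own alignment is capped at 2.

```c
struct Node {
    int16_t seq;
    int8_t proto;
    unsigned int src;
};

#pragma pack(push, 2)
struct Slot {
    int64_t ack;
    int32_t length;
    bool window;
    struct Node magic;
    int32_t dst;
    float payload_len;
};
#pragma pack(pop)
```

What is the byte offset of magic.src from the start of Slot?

18

Node: @0: seq [2B, align 2] → 2; @2: proto [1B, align 1] → 3; +1 pad (align 4); @4: src [4B, align 4] → 8; size 8, align 4
@0: ack [8B, align 2] → 8
@8: length [4B, align 2] → 12
@12: window [1B, align 1] → 13
+1 pad (align 2)
@14: magic [8B, align 2] → 22
within Node: src at 4
14 + 4 = 18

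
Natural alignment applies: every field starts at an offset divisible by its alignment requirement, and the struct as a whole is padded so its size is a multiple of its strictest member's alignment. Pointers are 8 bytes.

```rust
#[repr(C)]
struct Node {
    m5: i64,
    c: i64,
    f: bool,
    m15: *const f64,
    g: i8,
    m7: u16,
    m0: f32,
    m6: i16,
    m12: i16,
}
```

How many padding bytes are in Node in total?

0..8  m5  (8B, 8-aligned)
8..16  c  (8B, 8-aligned)
16..17  f  (1B, 1-aligned)
17..24  -- padding (7B)
24..32  m15  (8B, 8-aligned)
32..33  g  (1B, 1-aligned)
33..34  -- padding (1B)
34..36  m7  (2B, 2-aligned)
36..40  m0  (4B, 4-aligned)
40..42  m6  (2B, 2-aligned)
42..44  m12  (2B, 2-aligned)
44..48  -- tail padding (4B)
sizeof = 48, alignof = 8
data bytes 36, size 48 → padding 12

12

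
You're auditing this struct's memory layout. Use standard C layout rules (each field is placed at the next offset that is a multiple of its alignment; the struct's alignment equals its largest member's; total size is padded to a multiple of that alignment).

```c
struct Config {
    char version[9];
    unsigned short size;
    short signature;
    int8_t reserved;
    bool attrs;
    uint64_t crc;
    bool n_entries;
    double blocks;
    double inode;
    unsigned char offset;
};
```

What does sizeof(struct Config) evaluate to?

56

@0: version [9B, align 1] → 9
+1 pad (align 2)
@10: size [2B, align 2] → 12
@12: signature [2B, align 2] → 14
@14: reserved [1B, align 1] → 15
@15: attrs [1B, align 1] → 16
@16: crc [8B, align 8] → 24
@24: n_entries [1B, align 1] → 25
+7 pad (align 8)
@32: blocks [8B, align 8] → 40
@40: inode [8B, align 8] → 48
@48: offset [1B, align 1] → 49
+7 tail pad (align 8)
size 56, align 8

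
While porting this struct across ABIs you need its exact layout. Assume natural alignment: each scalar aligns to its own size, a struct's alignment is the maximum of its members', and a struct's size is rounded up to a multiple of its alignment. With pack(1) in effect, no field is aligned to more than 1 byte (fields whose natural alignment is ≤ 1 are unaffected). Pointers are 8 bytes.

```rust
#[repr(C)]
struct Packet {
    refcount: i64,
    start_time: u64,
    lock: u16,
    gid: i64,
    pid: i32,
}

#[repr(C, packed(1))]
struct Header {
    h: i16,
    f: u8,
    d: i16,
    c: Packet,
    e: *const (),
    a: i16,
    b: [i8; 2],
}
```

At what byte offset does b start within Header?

Packet: refcount at 0 (size 8, align 8) → ends 8; start_time at 8 (size 8, align 8) → ends 16; lock at 16 (size 2, align 2) → ends 18; pad 6 to align 8 for gid; gid at 24 (size 8, align 8) → ends 32; pid at 32 (size 4, align 4) → ends 36; tail pad 4 to reach multiple of 8; total 40 bytes, alignment 8
h at 0 (size 2, align 1) → ends 2
f at 2 (size 1, align 1) → ends 3
d at 3 (size 2, align 1) → ends 5
c at 5 (size 40, align 1) → ends 45
e at 45 (size 8, align 1) → ends 53
a at 53 (size 2, align 1) → ends 55
b at 55 (size 2, align 1) → ends 57

55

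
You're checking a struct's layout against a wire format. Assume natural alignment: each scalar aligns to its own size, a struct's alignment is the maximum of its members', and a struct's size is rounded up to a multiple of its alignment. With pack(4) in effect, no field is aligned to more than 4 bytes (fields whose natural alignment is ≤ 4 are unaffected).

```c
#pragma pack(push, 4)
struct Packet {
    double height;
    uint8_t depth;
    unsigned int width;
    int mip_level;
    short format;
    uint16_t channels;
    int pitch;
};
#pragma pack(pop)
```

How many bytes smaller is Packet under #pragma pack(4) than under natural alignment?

natural layout:
  height at 0 (size 8, align 8) → ends 8
  depth at 8 (size 1, align 1) → ends 9
  pad 3 to align 4 for width
  width at 12 (size 4, align 4) → ends 16
  mip_level at 16 (size 4, align 4) → ends 20
  format at 20 (size 2, align 2) → ends 22
  channels at 22 (size 2, align 2) → ends 24
  pitch at 24 (size 4, align 4) → ends 28
  tail pad 4 to reach multiple of 8
  total 32 bytes, alignment 8
packed(4) layout:
  height at 0 (size 8, align 4) → ends 8
  depth at 8 (size 1, align 1) → ends 9
  pad 3 to align 4 for width
  width at 12 (size 4, align 4) → ends 16
  mip_level at 16 (size 4, align 4) → ends 20
  format at 20 (size 2, align 2) → ends 22
  channels at 22 (size 2, align 2) → ends 24
  pitch at 24 (size 4, align 4) → ends 28
  total 28 bytes, alignment 4
32 − 28 = 4

4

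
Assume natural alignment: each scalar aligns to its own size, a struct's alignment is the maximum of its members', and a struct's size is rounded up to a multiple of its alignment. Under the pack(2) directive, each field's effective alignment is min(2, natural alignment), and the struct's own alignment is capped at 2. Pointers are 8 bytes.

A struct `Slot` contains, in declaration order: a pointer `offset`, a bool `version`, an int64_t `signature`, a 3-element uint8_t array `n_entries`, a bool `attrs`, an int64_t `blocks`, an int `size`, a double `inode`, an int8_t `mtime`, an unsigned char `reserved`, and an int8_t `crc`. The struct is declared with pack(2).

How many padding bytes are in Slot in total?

@0: offset [8B, align 2] → 8
@8: version [1B, align 1] → 9
+1 pad (align 2)
@10: signature [8B, align 2] → 18
@18: n_entries [3B, align 1] → 21
@21: attrs [1B, align 1] → 22
@22: blocks [8B, align 2] → 30
@30: size [4B, align 2] → 34
@34: inode [8B, align 2] → 42
@42: mtime [1B, align 1] → 43
@43: reserved [1B, align 1] → 44
@44: crc [1B, align 1] → 45
+1 tail pad (align 2)
size 46, align 2
data bytes 44, size 46 → padding 2

2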